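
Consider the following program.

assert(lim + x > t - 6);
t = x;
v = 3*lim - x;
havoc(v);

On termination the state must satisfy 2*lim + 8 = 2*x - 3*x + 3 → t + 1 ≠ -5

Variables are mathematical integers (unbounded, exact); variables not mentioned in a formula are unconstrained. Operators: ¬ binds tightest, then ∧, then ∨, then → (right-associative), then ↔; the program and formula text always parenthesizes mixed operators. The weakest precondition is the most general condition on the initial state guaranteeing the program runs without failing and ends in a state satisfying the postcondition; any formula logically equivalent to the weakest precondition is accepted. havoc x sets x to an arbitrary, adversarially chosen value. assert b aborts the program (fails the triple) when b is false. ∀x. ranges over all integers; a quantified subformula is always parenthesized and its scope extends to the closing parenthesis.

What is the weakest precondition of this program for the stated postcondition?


Working backward. After the program, the postcondition 2*lim + 8 = 2*x - 3*x + 3 → t + 1 ≠ -5 must hold; in canonical form it is 2*lim + x = -5 → t ≠ -6.
Before havoc v: 2*lim + x = -5 → t ≠ -6
Before v := 3*lim - x: 2*lim + x = -5 → t ≠ -6
Before t := x: 2*lim + x = -5 → x ≠ -6
Before assert lim + x > t - 6: lim + x > t - 6 ∧ (2*lim + x = -5 → x ≠ -6)
Answer: WP = lim + x > t - 6 ∧ (2*lim + x = -5 → x ≠ -6)


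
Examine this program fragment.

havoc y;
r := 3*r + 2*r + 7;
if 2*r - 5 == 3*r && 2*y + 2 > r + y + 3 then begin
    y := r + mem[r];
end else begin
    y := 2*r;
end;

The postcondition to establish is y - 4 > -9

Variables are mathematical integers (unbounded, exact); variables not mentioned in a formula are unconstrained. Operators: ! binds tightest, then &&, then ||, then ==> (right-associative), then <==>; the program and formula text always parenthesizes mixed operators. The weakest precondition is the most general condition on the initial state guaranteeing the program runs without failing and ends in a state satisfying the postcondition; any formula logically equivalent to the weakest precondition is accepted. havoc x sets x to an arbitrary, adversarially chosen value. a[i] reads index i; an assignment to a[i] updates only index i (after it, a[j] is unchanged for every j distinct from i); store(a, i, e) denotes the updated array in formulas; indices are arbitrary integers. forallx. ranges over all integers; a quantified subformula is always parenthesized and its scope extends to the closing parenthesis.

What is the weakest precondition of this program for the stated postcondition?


Working backward. After the program, the postcondition y - 4 > -9 must hold; in canonical form it is y > -5.
Then branch requires mem[r] + r > -5; else branch requires 2*r > -5.
Before the if: ((r == -5 && y > r + 1) ==> mem[r] + r > -5) && ((!(r == -5 && y > r + 1)) ==> 2*r > -5)
Before r := 3*r + 2*r + 7: ((5*r == -12 && y > 5*r + 8) ==> mem[5*r + 7] + 5*r > -12) && ((!(5*r == -12 && y > 5*r + 8)) ==> 10*r > -19)
Before havoc y: forall y_1. (((5*r == -12 && y_1 > 5*r + 8) ==> mem[5*r + 7] + 5*r > -12) && ((!(5*r == -12 && y_1 > 5*r + 8)) ==> 10*r > -19))
Answer: WP = forall y_1. (((5*r == -12 && y_1 > 5*r + 8) ==> mem[5*r + 7] + 5*r > -12) && ((!(5*r == -12 && y_1 > 5*r + 8)) ==> 10*r > -19))


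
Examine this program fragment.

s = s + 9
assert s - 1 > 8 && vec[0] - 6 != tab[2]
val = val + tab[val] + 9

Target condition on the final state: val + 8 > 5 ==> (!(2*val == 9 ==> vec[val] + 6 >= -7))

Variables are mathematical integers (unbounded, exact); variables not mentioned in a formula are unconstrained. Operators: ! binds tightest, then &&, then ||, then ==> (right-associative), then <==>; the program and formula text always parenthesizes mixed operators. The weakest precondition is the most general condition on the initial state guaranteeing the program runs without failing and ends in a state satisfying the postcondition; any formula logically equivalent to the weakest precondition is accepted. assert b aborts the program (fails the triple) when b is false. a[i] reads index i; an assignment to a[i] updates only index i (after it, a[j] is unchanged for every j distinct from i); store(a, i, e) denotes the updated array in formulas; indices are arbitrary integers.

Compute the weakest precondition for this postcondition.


Working backward. After the program, the postcondition val + 8 > 5 ==> (!(2*val == 9 ==> vec[val] + 6 >= -7)) must hold; in canonical form it is val > -3 ==> (!(2*val == 9 ==> vec[val] >= -13)).
Before val := val + tab[val] + 9: tab[val] + val > -12 ==> (!(2*tab[val] + 2*val == -9 ==> vec[tab[val] + val + 9] >= -13))
Before assert s - 1 > 8 && vec[0] - 6 != tab[2]: s > 9 && vec[0] != tab[2] + 6 && (tab[val] + val > -12 ==> (!(2*tab[val] + 2*val == -9 ==> vec[tab[val] + val + 9] >= -13)))
Before s := s + 9: s > 0 && vec[0] != tab[2] + 6 && (tab[val] + val > -12 ==> (!(2*tab[val] + 2*val == -9 ==> vec[tab[val] + val + 9] >= -13)))
Answer: WP = s > 0 && vec[0] != tab[2] + 6 && (tab[val] + val > -12 ==> (!(2*tab[val] + 2*val == -9 ==> vec[tab[val] + val + 9] >= -13)))


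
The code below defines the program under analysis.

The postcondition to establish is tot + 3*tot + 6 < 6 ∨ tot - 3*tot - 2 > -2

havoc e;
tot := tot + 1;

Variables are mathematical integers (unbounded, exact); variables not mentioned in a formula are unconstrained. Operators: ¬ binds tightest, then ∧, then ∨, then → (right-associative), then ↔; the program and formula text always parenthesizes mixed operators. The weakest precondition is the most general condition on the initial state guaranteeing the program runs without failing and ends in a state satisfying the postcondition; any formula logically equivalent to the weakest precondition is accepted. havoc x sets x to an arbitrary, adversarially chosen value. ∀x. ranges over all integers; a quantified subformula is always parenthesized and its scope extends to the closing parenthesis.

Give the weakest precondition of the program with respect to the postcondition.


Working backward. After the program, the postcondition tot + 3*tot + 6 < 6 ∨ tot - 3*tot - 2 > -2 must hold; in canonical form it is 4*tot < 0 ∨ 2*tot < 0.
Before tot := tot + 1: 4*tot < -4 ∨ 2*tot < -2
Before havoc e: 4*tot < -4 ∨ 2*tot < -2
Answer: WP = 4*tot < -4 ∨ 2*tot < -2


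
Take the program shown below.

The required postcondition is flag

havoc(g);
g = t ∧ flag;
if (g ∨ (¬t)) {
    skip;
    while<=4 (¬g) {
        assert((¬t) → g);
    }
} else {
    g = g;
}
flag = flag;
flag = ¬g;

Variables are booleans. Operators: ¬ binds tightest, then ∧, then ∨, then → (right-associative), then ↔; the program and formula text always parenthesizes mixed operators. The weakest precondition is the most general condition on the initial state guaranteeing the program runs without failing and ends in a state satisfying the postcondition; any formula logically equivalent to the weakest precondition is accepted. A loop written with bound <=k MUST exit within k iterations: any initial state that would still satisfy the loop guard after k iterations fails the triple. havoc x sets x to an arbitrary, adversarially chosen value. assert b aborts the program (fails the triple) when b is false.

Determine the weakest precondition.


Working backward. After the program, flag must hold.
Before flag := ¬g: ¬g
Before flag := flag: ¬g
Then branch requires ((¬g) → (((¬t) → g) ∧ ((¬g) → (((¬t) → g) ∧ ((¬g) → (((¬t) → g) ∧ g ∧ (g → (¬g)))) ∧ (g → (¬g)))) ∧ (g → (¬g)))) ∧ (g → (¬g)); else branch requires ¬g.
Before the if: ((g ∨ (¬t)) → (((¬g) → (((¬t) → g) ∧ ((¬g) → (((¬t) → g) ∧ ((¬g) → (((¬t) → g) ∧ g ∧ (g → (¬g)))) ∧ (g → (¬g)))) ∧ (g → (¬g)))) ∧ (g → (¬g)))) ∧ ((¬(g ∨ (¬t))) → (¬g))
Before g := t ∧ flag: (((t ∧ flag) ∨ (¬t)) → (((¬(t ∧ flag)) → (((¬t) → (t ∧ flag)) ∧ ((¬(t ∧ flag)) → (((¬t) → (t ∧ flag)) ∧ ((¬(t ∧ flag)) → (((¬t) → (t ∧ flag)) ∧ t ∧ flag ∧ ((t ∧ flag) → (¬(t ∧ flag))))) ∧ ((t ∧ flag) → (¬(t ∧ flag))))) ∧ ((t ∧ flag) → (¬(t ∧ flag))))) ∧ ((t ∧ flag) → (¬(t ∧ flag))))) ∧ ((¬((t ∧ flag) ∨ (¬t))) → (¬(t ∧ flag)))
Before havoc g: (((t ∧ flag) ∨ (¬t)) → (((¬(t ∧ flag)) → (((¬t) → (t ∧ flag)) ∧ ((¬(t ∧ flag)) → (((¬t) → (t ∧ flag)) ∧ ((¬(t ∧ flag)) → (((¬t) → (t ∧ flag)) ∧ t ∧ flag ∧ ((t ∧ flag) → (¬(t ∧ flag))))) ∧ ((t ∧ flag) → (¬(t ∧ flag))))) ∧ ((t ∧ flag) → (¬(t ∧ flag))))) ∧ ((t ∧ flag) → (¬(t ∧ flag))))) ∧ ((¬((t ∧ flag) ∨ (¬t))) → (¬(t ∧ flag)))
Answer: WP = (((t ∧ flag) ∨ (¬t)) → (((¬(t ∧ flag)) → (((¬t) → (t ∧ flag)) ∧ ((¬(t ∧ flag)) → (((¬t) → (t ∧ flag)) ∧ ((¬(t ∧ flag)) → (((¬t) → (t ∧ flag)) ∧ t ∧ flag ∧ ((t ∧ flag) → (¬(t ∧ flag))))) ∧ ((t ∧ flag) → (¬(t ∧ flag))))) ∧ ((t ∧ flag) → (¬(t ∧ flag))))) ∧ ((t ∧ flag) → (¬(t ∧ flag))))) ∧ ((¬((t ∧ flag) ∨ (¬t))) → (¬(t ∧ flag)))


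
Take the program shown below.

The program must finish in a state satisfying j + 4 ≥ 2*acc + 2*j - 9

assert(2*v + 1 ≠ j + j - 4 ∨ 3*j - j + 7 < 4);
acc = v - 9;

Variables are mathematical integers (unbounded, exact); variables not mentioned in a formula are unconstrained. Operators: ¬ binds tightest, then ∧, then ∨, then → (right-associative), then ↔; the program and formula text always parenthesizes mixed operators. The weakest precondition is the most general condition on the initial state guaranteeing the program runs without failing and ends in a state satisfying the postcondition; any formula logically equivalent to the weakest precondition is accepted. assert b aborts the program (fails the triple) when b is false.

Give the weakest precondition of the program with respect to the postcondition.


Working backward. After the program, the postcondition j + 4 ≥ 2*acc + 2*j - 9 must hold; in canonical form it is 2*acc + j ≤ 13.
Before acc := v - 9: j + 2*v ≤ 31
Before assert 2*v + 1 ≠ j + j - 4 ∨ 3*j - j + 7 < 4: (2*v ≠ 2*j - 5 ∨ 2*j < -3) ∧ j + 2*v ≤ 31
Answer: WP = (2*v ≠ 2*j - 5 ∨ 2*j < -3) ∧ j + 2*v ≤ 31


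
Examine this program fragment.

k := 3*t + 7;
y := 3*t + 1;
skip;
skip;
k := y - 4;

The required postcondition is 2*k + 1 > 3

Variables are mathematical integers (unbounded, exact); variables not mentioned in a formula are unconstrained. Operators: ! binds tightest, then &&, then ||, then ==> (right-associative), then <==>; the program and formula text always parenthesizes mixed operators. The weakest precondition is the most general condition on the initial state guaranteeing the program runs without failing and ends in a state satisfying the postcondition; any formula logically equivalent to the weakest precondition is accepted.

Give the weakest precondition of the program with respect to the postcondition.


Working backward. After the program, the postcondition 2*k + 1 > 3 must hold; in canonical form it is 2*k > 2.
Before k := y - 4: 2*y > 10
Before skip: 2*y > 10
Before skip: 2*y > 10
Before y := 3*t + 1: 6*t > 8
Before k := 3*t + 7: 6*t > 8
Answer: WP = 6*t > 8


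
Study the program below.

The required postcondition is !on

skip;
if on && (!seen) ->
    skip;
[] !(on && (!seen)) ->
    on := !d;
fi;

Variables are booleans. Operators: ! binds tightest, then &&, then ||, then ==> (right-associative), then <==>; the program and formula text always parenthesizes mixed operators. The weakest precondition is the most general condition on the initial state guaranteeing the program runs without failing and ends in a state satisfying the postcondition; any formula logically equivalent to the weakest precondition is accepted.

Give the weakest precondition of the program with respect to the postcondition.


Working backward. After the program, !on must hold.
Then branch requires !on; else branch requires d.
Before the if: ((on && (!seen)) ==> (!on)) && ((!(on && (!seen))) ==> d)
Before skip: ((on && (!seen)) ==> (!on)) && ((!(on && (!seen))) ==> d)
Answer: WP = ((on && (!seen)) ==> (!on)) && ((!(on && (!seen))) ==> d)


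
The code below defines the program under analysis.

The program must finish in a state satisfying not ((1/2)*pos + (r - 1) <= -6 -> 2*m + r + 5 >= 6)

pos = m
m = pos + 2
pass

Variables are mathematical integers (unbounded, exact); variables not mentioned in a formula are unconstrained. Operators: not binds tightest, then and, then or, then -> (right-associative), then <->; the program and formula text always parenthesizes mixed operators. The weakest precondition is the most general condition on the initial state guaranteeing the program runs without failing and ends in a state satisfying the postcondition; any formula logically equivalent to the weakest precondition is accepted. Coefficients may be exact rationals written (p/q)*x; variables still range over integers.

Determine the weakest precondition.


Working backward. After the program, the postcondition not ((1/2)*pos + (r - 1) <= -6 -> 2*m + r + 5 >= 6) must hold; in canonical form it is not ((1/2)*pos + r <= -5 -> 2*m + r >= 1).
Before skip: not ((1/2)*pos + r <= -5 -> 2*m + r >= 1)
Before m := pos + 2: not ((1/2)*pos + r <= -5 -> 2*pos + r >= -3)
Before pos := m: not ((1/2)*m + r <= -5 -> 2*m + r >= -3)
Answer: WP = not ((1/2)*m + r <= -5 -> 2*m + r >= -3)


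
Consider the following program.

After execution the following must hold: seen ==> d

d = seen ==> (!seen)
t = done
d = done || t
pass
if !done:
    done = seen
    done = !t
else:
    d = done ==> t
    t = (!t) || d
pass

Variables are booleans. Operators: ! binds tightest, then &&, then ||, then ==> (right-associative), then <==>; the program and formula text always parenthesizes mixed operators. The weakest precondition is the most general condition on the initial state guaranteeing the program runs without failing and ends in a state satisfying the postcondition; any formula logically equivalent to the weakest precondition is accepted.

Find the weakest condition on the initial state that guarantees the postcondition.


Working backward. After the program, seen ==> d must hold.
Before skip: seen ==> d
Then branch requires seen ==> d; else branch requires seen ==> (done ==> t).
Before the if: ((!done) ==> (seen ==> d)) && (done ==> (seen ==> (done ==> t)))
Before skip: ((!done) ==> (seen ==> d)) && (done ==> (seen ==> (done ==> t)))
Before d := done || t: ((!done) ==> (seen ==> (done || t))) && (done ==> (seen ==> (done ==> t)))
Before t := done: (!done) ==> (seen ==> done)
Before d := seen ==> (!seen): (!done) ==> (seen ==> done)
Answer: WP = (!done) ==> (seen ==> done)


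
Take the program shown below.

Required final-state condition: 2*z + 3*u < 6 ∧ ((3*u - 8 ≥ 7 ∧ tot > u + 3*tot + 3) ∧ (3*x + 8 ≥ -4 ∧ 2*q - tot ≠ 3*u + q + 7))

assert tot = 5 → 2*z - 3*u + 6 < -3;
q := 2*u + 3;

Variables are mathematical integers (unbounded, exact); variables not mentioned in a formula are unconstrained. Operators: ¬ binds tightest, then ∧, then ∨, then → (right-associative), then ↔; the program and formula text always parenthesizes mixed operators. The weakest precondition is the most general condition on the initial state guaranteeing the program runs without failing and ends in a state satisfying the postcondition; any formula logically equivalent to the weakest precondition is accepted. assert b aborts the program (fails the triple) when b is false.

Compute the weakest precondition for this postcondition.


Working backward. After the program, the postcondition 2*z + 3*u < 6 ∧ ((3*u - 8 ≥ 7 ∧ tot > u + 3*tot + 3) ∧ (3*x + 8 ≥ -4 ∧ 2*q - tot ≠ 3*u + q + 7)) must hold; in canonical form it is 3*u + 2*z < 6 ∧ 3*u ≥ 15 ∧ 2*tot + u < -3 ∧ 3*x ≥ -12 ∧ q ≠ tot + 3*u + 7.
Before q := 2*u + 3: 3*u + 2*z < 6 ∧ 3*u ≥ 15 ∧ 2*tot + u < -3 ∧ 3*x ≥ -12 ∧ tot + u ≠ -4
Before assert tot = 5 → 2*z - 3*u + 6 < -3: (tot = 5 → 2*z < 3*u - 9) ∧ 3*u + 2*z < 6 ∧ 3*u ≥ 15 ∧ 2*tot + u < -3 ∧ 3*x ≥ -12 ∧ tot + u ≠ -4
Answer: WP = (tot = 5 → 2*z < 3*u - 9) ∧ 3*u + 2*z < 6 ∧ 3*u ≥ 15 ∧ 2*tot + u < -3 ∧ 3*x ≥ -12 ∧ tot + u ≠ -4


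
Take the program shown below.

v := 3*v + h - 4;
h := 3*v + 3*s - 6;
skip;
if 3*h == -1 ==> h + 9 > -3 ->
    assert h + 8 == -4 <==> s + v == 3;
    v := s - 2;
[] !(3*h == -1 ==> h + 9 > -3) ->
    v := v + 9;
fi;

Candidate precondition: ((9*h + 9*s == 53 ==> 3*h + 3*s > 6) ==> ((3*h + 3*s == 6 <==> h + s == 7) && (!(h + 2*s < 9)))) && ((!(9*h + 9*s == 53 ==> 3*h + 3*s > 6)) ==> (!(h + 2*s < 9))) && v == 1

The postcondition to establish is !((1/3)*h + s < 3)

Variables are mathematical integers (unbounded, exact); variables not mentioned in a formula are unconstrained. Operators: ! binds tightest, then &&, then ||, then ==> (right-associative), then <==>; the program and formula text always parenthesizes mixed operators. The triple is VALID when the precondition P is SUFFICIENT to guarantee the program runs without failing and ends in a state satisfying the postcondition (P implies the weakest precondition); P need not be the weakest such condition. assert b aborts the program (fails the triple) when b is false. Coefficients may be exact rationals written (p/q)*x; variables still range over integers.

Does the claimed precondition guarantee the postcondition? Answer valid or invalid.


Working backward. After the program, !((1/3)*h + s < 3) must hold.
Then branch requires (h == -12 <==> s + v == 3) && (!((1/3)*h + s < 3)); else branch requires !((1/3)*h + s < 3).
Before the if: ((3*h == -1 ==> h > -12) ==> ((h == -12 <==> s + v == 3) && (!((1/3)*h + s < 3)))) && ((!(3*h == -1 ==> h > -12)) ==> (!((1/3)*h + s < 3)))
Before skip: ((3*h == -1 ==> h > -12) ==> ((h == -12 <==> s + v == 3) && (!((1/3)*h + s < 3)))) && ((!(3*h == -1 ==> h > -12)) ==> (!((1/3)*h + s < 3)))
Before h := 3*v + 3*s - 6: ((9*s + 9*v == 17 ==> 3*s + 3*v > -6) ==> ((3*s + 3*v == -6 <==> s + v == 3) && (!(2*s + v < 5)))) && ((!(9*s + 9*v == 17 ==> 3*s + 3*v > -6)) ==> (!(2*s + v < 5)))
Before v := 3*v + h - 4: ((9*h + 9*s + 27*v == 53 ==> 3*h + 3*s + 9*v > 6) ==> ((3*h + 3*s + 9*v == 6 <==> h + s + 3*v == 7) && (!(h + 2*s + 3*v < 9)))) && ((!(9*h + 9*s + 27*v == 53 ==> 3*h + 3*s + 9*v > 6)) ==> (!(h + 2*s + 3*v < 9)))
The weakest precondition is ((9*h + 9*s + 27*v == 53 ==> 3*h + 3*s + 9*v > 6) ==> ((3*h + 3*s + 9*v == 6 <==> h + s + 3*v == 7) && (!(h + 2*s + 3*v < 9)))) && ((!(9*h + 9*s + 27*v == 53 ==> 3*h + 3*s + 9*v > 6)) ==> (!(h + 2*s + 3*v < 9))).
Check whether ((9*h + 9*s == 53 ==> 3*h + 3*s > 6) ==> ((3*h + 3*s == 6 <==> h + s == 7) && (!(h + 2*s < 9)))) && ((!(9*h + 9*s == 53 ==> 3*h + 3*s > 6)) ==> (!(h + 2*s < 9))) && v == 1 implies it.
Countermodel: at the initial state h = -1, s = 5, v = 1, the precondition holds but the weakest precondition fails.
Answer: invalid


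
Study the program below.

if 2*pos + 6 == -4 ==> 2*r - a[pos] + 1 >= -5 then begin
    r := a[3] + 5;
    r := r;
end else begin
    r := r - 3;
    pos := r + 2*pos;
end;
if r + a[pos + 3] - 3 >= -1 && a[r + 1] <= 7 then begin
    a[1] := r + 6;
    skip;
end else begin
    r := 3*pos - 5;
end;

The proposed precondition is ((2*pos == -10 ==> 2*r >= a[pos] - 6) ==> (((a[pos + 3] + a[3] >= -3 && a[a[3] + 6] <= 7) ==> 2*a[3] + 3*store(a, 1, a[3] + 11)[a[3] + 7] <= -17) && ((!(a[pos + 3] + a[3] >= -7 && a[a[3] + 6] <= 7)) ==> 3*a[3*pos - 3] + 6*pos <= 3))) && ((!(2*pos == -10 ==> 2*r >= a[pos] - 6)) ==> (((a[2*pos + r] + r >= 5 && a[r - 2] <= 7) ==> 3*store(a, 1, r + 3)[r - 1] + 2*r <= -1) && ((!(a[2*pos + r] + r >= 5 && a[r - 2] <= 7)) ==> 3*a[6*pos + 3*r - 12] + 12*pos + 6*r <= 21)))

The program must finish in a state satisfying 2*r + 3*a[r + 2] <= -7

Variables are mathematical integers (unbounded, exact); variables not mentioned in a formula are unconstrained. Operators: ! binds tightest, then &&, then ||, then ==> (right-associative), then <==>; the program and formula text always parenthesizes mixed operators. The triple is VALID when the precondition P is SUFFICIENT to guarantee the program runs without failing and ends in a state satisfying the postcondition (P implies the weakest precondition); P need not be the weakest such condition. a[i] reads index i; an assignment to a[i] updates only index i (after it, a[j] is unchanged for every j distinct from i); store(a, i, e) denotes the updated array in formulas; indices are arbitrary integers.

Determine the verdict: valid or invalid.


Working backward. After the program, the postcondition 2*r + 3*a[r + 2] <= -7 must hold; in canonical form it is 3*a[r + 2] + 2*r <= -7.
Then branch requires 3*store(a, 1, r + 6)[r + 2] + 2*r <= -7; else branch requires 3*a[3*pos - 3] + 6*pos <= 3.
Before the if: ((a[pos + 3] + r >= 2 && a[r + 1] <= 7) ==> 3*store(a, 1, r + 6)[r + 2] + 2*r <= -7) && ((!(a[pos + 3] + r >= 2 && a[r + 1] <= 7)) ==> 3*a[3*pos - 3] + 6*pos <= 3)
Then branch requires ((a[pos + 3] + a[3] >= -3 && a[a[3] + 6] <= 7) ==> 2*a[3] + 3*store(a, 1, a[3] + 11)[a[3] + 7] <= -17) && ((!(a[pos + 3] + a[3] >= -3 && a[a[3] + 6] <= 7)) ==> 3*a[3*pos - 3] + 6*pos <= 3); else branch requires ((a[2*pos + r] + r >= 5 && a[r - 2] <= 7) ==> 3*store(a, 1, r + 3)[r - 1] + 2*r <= -1) && ((!(a[2*pos + r] + r >= 5 && a[r - 2] <= 7)) ==> 3*a[6*pos + 3*r - 12] + 12*pos + 6*r <= 21).
Before the if: ((2*pos == -10 ==> 2*r >= a[pos] - 6) ==> (((a[pos + 3] + a[3] >= -3 && a[a[3] + 6] <= 7) ==> 2*a[3] + 3*store(a, 1, a[3] + 11)[a[3] + 7] <= -17) && ((!(a[pos + 3] + a[3] >= -3 && a[a[3] + 6] <= 7)) ==> 3*a[3*pos - 3] + 6*pos <= 3))) && ((!(2*pos == -10 ==> 2*r >= a[pos] - 6)) ==> (((a[2*pos + r] + r >= 5 && a[r - 2] <= 7) ==> 3*store(a, 1, r + 3)[r - 1] + 2*r <= -1) && ((!(a[2*pos + r] + r >= 5 && a[r - 2] <= 7)) ==> 3*a[6*pos + 3*r - 12] + 12*pos + 6*r <= 21)))
The weakest precondition is ((2*pos == -10 ==> 2*r >= a[pos] - 6) ==> (((a[pos + 3] + a[3] >= -3 && a[a[3] + 6] <= 7) ==> 2*a[3] + 3*store(a, 1, a[3] + 11)[a[3] + 7] <= -17) && ((!(a[pos + 3] + a[3] >= -3 && a[a[3] + 6] <= 7)) ==> 3*a[3*pos - 3] + 6*pos <= 3))) && ((!(2*pos == -10 ==> 2*r >= a[pos] - 6)) ==> (((a[2*pos + r] + r >= 5 && a[r - 2] <= 7) ==> 3*store(a, 1, r + 3)[r - 1] + 2*r <= -1) && ((!(a[2*pos + r] + r >= 5 && a[r - 2] <= 7)) ==> 3*a[6*pos + 3*r - 12] + 12*pos + 6*r <= 21))).
Check whether ((2*pos == -10 ==> 2*r >= a[pos] - 6) ==> (((a[pos + 3] + a[3] >= -3 && a[a[3] + 6] <= 7) ==> 2*a[3] + 3*store(a, 1, a[3] + 11)[a[3] + 7] <= -17) && ((!(a[pos + 3] + a[3] >= -7 && a[a[3] + 6] <= 7)) ==> 3*a[3*pos - 3] + 6*pos <= 3))) && ((!(2*pos == -10 ==> 2*r >= a[pos] - 6)) ==> (((a[2*pos + r] + r >= 5 && a[r - 2] <= 7) ==> 3*store(a, 1, r + 3)[r - 1] + 2*r <= -1) && ((!(a[2*pos + r] + r >= 5 && a[r - 2] <= 7)) ==> 3*a[6*pos + 3*r - 12] + 12*pos + 6*r <= 21))) implies it.
Countermodel: at the initial state a = {[1] = 4, [3] = 0, [6] = -15521, [7] = 4, [7040] = 4, [7043] = -4, [15213] = 4, [15214] = 4, [21117] = -14078, [29295] = 4, [87873] = 4, elsewhere 4}, pos = 7040, r = 15215, the precondition holds but the weakest precondition fails.
Answer: invalid


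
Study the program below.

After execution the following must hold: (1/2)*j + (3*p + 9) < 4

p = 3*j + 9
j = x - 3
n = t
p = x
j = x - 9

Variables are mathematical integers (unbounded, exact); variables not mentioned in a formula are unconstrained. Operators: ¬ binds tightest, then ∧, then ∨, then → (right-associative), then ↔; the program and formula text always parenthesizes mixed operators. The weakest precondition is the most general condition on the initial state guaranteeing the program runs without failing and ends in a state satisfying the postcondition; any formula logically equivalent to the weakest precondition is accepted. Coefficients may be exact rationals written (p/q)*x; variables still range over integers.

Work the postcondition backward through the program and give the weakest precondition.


Working backward. After the program, the postcondition (1/2)*j + (3*p + 9) < 4 must hold; in canonical form it is (1/2)*j + 3*p < -5.
Before j := x - 9: 3*p + (1/2)*x < -1/2
Before p := x: (7/2)*x < -1/2
Before n := t: (7/2)*x < -1/2
Before j := x - 3: (7/2)*x < -1/2
Before p := 3*j + 9: (7/2)*x < -1/2
Answer: WP = (7/2)*x < -1/2


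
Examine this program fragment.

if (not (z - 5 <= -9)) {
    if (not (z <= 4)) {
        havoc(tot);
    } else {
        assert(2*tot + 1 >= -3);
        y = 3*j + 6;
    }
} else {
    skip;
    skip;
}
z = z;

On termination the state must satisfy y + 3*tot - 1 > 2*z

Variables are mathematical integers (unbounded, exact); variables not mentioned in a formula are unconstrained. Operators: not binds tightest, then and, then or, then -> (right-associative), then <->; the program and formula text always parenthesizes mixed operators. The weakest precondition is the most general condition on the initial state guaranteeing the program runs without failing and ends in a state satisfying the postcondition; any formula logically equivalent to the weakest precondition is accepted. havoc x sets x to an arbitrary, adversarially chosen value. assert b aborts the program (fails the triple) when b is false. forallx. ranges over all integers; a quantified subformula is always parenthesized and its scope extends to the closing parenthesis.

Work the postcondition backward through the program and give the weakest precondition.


Working backward. After the program, the postcondition y + 3*tot - 1 > 2*z must hold; in canonical form it is 3*tot + y > 2*z + 1.
Before z := z: 3*tot + y > 2*z + 1
Then branch requires ((not (z <= 4)) -> (forall tot_1. 3*tot_1 + y > 2*z + 1)) and (z <= 4 -> (2*tot >= -4 and 3*j + 3*tot > 2*z - 5)); else branch requires 3*tot + y > 2*z + 1.
Before the if: ((not (z <= -4)) -> (((not (z <= 4)) -> (forall tot_1. 3*tot_1 + y > 2*z + 1)) and (z <= 4 -> (2*tot >= -4 and 3*j + 3*tot > 2*z - 5)))) and (z <= -4 -> 3*tot + y > 2*z + 1)
Answer: WP = ((not (z <= -4)) -> (((not (z <= 4)) -> (forall tot_1. 3*tot_1 + y > 2*z + 1)) and (z <= 4 -> (2*tot >= -4 and 3*j + 3*tot > 2*z - 5)))) and (z <= -4 -> 3*tot + y > 2*z + 1)


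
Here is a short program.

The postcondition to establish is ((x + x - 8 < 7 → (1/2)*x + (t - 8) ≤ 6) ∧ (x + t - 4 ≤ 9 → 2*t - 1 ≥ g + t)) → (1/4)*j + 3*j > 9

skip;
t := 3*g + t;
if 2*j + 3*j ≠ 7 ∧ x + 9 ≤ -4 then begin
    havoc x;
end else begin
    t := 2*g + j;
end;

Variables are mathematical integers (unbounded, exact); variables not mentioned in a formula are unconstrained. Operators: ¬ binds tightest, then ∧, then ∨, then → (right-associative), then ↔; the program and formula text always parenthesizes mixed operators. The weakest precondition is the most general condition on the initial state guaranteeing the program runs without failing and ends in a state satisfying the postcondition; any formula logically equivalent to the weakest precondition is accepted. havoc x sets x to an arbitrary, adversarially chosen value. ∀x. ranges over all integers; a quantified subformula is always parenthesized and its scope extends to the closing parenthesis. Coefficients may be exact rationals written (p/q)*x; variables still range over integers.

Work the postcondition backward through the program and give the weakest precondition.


Working backward. After the program, the postcondition ((x + x - 8 < 7 → (1/2)*x + (t - 8) ≤ 6) ∧ (x + t - 4 ≤ 9 → 2*t - 1 ≥ g + t)) → (1/4)*j + 3*j > 9 must hold; in canonical form it is ((2*x < 15 → t + (1/2)*x ≤ 14) ∧ (t + x ≤ 13 → t ≥ g + 1)) → (13/4)*j > 9.
Then branch requires ∀x_1. (((2*x_1 < 15 → t + (1/2)*x_1 ≤ 14) ∧ (t + x_1 ≤ 13 → t ≥ g + 1)) → (13/4)*j > 9); else branch requires ((2*x < 15 → 2*g + j + (1/2)*x ≤ 14) ∧ (2*g + j + x ≤ 13 → g + j ≥ 1)) → (13/4)*j > 9.
Before the if: ((5*j ≠ 7 ∧ x ≤ -13) → (∀x_1. (((2*x_1 < 15 → t + (1/2)*x_1 ≤ 14) ∧ (t + x_1 ≤ 13 → t ≥ g + 1)) → (13/4)*j > 9))) ∧ ((¬(5*j ≠ 7 ∧ x ≤ -13)) → (((2*x < 15 → 2*g + j + (1/2)*x ≤ 14) ∧ (2*g + j + x ≤ 13 → g + j ≥ 1)) → (13/4)*j > 9))
Before t := 3*g + t: ((5*j ≠ 7 ∧ x ≤ -13) → (∀x_1. (((2*x_1 < 15 → 3*g + t + (1/2)*x_1 ≤ 14) ∧ (3*g + t + x_1 ≤ 13 → 2*g + t ≥ 1)) → (13/4)*j > 9))) ∧ ((¬(5*j ≠ 7 ∧ x ≤ -13)) → (((2*x < 15 → 2*g + j + (1/2)*x ≤ 14) ∧ (2*g + j + x ≤ 13 → g + j ≥ 1)) → (13/4)*j > 9))
Before skip: ((5*j ≠ 7 ∧ x ≤ -13) → (∀x_1. (((2*x_1 < 15 → 3*g + t + (1/2)*x_1 ≤ 14) ∧ (3*g + t + x_1 ≤ 13 → 2*g + t ≥ 1)) → (13/4)*j > 9))) ∧ ((¬(5*j ≠ 7 ∧ x ≤ -13)) → (((2*x < 15 → 2*g + j + (1/2)*x ≤ 14) ∧ (2*g + j + x ≤ 13 → g + j ≥ 1)) → (13/4)*j > 9))
Answer: WP = ((5*j ≠ 7 ∧ x ≤ -13) → (∀x_1. (((2*x_1 < 15 → 3*g + t + (1/2)*x_1 ≤ 14) ∧ (3*g + t + x_1 ≤ 13 → 2*g + t ≥ 1)) → (13/4)*j > 9))) ∧ ((¬(5*j ≠ 7 ∧ x ≤ -13)) → (((2*x < 15 → 2*g + j + (1/2)*x ≤ 14) ∧ (2*g + j + x ≤ 13 → g + j ≥ 1)) → (13/4)*j > 9))


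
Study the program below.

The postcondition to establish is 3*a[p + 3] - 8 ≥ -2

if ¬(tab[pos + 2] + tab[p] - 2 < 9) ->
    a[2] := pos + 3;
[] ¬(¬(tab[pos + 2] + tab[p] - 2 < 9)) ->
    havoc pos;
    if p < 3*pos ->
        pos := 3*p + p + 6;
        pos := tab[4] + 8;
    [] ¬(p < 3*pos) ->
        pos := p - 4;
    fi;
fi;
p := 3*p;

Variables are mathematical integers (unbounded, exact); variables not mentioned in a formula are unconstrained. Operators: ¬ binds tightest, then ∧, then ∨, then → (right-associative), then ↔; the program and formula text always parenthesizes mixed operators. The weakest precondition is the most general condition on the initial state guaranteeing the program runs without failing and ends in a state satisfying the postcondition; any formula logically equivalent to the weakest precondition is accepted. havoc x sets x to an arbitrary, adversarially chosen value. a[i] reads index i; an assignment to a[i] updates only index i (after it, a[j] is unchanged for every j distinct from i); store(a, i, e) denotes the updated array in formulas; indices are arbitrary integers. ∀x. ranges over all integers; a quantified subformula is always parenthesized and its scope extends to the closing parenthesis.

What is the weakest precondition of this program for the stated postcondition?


Working backward. After the program, the postcondition 3*a[p + 3] - 8 ≥ -2 must hold; in canonical form it is 3*a[p + 3] ≥ 6.
Before p := 3*p: 3*a[3*p + 3] ≥ 6
Then branch requires 3*store(a, 2, pos + 3)[3*p + 3] ≥ 6; else branch requires ∀pos_1. ((p < 3*pos_1 → 3*a[3*p + 3] ≥ 6) ∧ ((¬(p < 3*pos_1)) → 3*a[3*p + 3] ≥ 6)).
Before the if: ((¬(tab[pos + 2] + tab[p] < 11)) → 3*store(a, 2, pos + 3)[3*p + 3] ≥ 6) ∧ (tab[pos + 2] + tab[p] < 11 → (∀pos_1. ((p < 3*pos_1 → 3*a[3*p + 3] ≥ 6) ∧ ((¬(p < 3*pos_1)) → 3*a[3*p + 3] ≥ 6))))
Answer: WP = ((¬(tab[pos + 2] + tab[p] < 11)) → 3*store(a, 2, pos + 3)[3*p + 3] ≥ 6) ∧ (tab[pos + 2] + tab[p] < 11 → (∀pos_1. ((p < 3*pos_1 → 3*a[3*p + 3] ≥ 6) ∧ ((¬(p < 3*pos_1)) → 3*a[3*p + 3] ≥ 6))))


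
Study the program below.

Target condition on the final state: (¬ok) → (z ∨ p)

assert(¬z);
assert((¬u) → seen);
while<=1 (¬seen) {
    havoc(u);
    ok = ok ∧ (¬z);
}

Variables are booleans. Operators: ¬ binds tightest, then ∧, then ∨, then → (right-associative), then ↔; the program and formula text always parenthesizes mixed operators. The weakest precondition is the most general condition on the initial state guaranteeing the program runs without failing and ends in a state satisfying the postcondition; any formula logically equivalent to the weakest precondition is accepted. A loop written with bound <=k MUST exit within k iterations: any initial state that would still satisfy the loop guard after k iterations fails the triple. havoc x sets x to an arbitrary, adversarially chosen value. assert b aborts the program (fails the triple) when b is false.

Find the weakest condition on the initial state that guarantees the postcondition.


Working backward. After the program, (¬ok) → (z ∨ p) must hold.
Before the loop (bound <=1), unroll the exhaustion recursion (WP_0 = exit-now case; WP_j = one more guarded iteration, up to j = 1):
  WP_0: seen ∧ ((¬ok) → (z ∨ p))
  WP_1: ((¬seen) → (seen ∧ ((¬(ok ∧ (¬z))) → (z ∨ p)))) ∧ (seen → ((¬ok) → (z ∨ p)))
So before the loop: ((¬seen) → (seen ∧ ((¬(ok ∧ (¬z))) → (z ∨ p)))) ∧ (seen → ((¬ok) → (z ∨ p)))
Before assert (¬u) → seen: ((¬u) → seen) ∧ ((¬seen) → (seen ∧ ((¬(ok ∧ (¬z))) → (z ∨ p)))) ∧ (seen → ((¬ok) → (z ∨ p)))
Before assert ¬z: (¬z) ∧ ((¬u) → seen) ∧ ((¬seen) → (seen ∧ ((¬(ok ∧ (¬z))) → (z ∨ p)))) ∧ (seen → ((¬ok) → (z ∨ p)))
Answer: WP = (¬z) ∧ ((¬u) → seen) ∧ ((¬seen) → (seen ∧ ((¬(ok ∧ (¬z))) → (z ∨ p)))) ∧ (seen → ((¬ok) → (z ∨ p)))


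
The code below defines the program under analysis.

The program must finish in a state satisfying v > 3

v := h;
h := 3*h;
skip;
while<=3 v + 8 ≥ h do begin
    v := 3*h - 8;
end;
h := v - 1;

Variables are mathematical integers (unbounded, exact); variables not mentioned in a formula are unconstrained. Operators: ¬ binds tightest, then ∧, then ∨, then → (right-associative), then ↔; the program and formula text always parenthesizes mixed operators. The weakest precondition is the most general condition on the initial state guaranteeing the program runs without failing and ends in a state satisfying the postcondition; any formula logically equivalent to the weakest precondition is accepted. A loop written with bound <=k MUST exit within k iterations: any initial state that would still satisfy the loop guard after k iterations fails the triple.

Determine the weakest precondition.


Working backward. After the program, v > 3 must hold.
Before h := v - 1: v > 3
Before the loop (bound <=3), unroll the exhaustion recursion (WP_0 = exit-now case; WP_j = one more guarded iteration, up to j = 3):
  WP_0: (¬(v ≥ h - 8)) ∧ v > 3
  WP_1: (v ≥ h - 8 → ((¬(2*h ≥ 0)) ∧ 3*h > 11)) ∧ ((¬(v ≥ h - 8)) → v > 3)
  WP_2: (v ≥ h - 8 → ((2*h ≥ 0 → ((¬(2*h ≥ 0)) ∧ 3*h > 11)) ∧ ((¬(2*h ≥ 0)) → 3*h > 11))) ∧ ((¬(v ≥ h - 8)) → v > 3)
  WP_3: (v ≥ h - 8 → ((2*h ≥ 0 → ((2*h ≥ 0 → ((¬(2*h ≥ 0)) ∧ 3*h > 11)) ∧ ((¬(2*h ≥ 0)) → 3*h > 11))) ∧ ((¬(2*h ≥ 0)) → 3*h > 11))) ∧ ((¬(v ≥ h - 8)) → v > 3)
So before the loop: (v ≥ h - 8 → ((2*h ≥ 0 → ((2*h ≥ 0 → ((¬(2*h ≥ 0)) ∧ 3*h > 11)) ∧ ((¬(2*h ≥ 0)) → 3*h > 11))) ∧ ((¬(2*h ≥ 0)) → 3*h > 11))) ∧ ((¬(v ≥ h - 8)) → v > 3)
Before skip: (v ≥ h - 8 → ((2*h ≥ 0 → ((2*h ≥ 0 → ((¬(2*h ≥ 0)) ∧ 3*h > 11)) ∧ ((¬(2*h ≥ 0)) → 3*h > 11))) ∧ ((¬(2*h ≥ 0)) → 3*h > 11))) ∧ ((¬(v ≥ h - 8)) → v > 3)
Before h := 3*h: (v ≥ 3*h - 8 → ((6*h ≥ 0 → ((6*h ≥ 0 → ((¬(6*h ≥ 0)) ∧ 9*h > 11)) ∧ ((¬(6*h ≥ 0)) → 9*h > 11))) ∧ ((¬(6*h ≥ 0)) → 9*h > 11))) ∧ ((¬(v ≥ 3*h - 8)) → v > 3)
Before v := h: (2*h ≤ 8 → ((6*h ≥ 0 → ((6*h ≥ 0 → ((¬(6*h ≥ 0)) ∧ 9*h > 11)) ∧ ((¬(6*h ≥ 0)) → 9*h > 11))) ∧ ((¬(6*h ≥ 0)) → 9*h > 11))) ∧ ((¬(2*h ≤ 8)) → h > 3)
Answer: WP = (2*h ≤ 8 → ((6*h ≥ 0 → ((6*h ≥ 0 → ((¬(6*h ≥ 0)) ∧ 9*h > 11)) ∧ ((¬(6*h ≥ 0)) → 9*h > 11))) ∧ ((¬(6*h ≥ 0)) → 9*h > 11))) ∧ ((¬(2*h ≤ 8)) → h > 3)


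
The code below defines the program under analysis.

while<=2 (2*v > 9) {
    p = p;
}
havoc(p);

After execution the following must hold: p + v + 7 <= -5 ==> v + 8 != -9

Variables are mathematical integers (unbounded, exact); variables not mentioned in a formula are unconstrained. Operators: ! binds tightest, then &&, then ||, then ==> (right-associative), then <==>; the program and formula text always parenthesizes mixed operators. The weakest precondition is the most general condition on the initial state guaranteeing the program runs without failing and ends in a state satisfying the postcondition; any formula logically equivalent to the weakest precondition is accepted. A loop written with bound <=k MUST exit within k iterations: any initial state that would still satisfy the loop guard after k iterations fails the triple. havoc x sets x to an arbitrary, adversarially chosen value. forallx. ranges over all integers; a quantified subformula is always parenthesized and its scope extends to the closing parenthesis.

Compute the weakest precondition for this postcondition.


Working backward. After the program, the postcondition p + v + 7 <= -5 ==> v + 8 != -9 must hold; in canonical form it is p + v <= -12 ==> v != -17.
Before havoc p: forall p_1. (p_1 + v <= -12 ==> v != -17)
Before the loop (bound <=2), unroll the exhaustion recursion (WP_0 = exit-now case; WP_j = one more guarded iteration, up to j = 2):
  WP_0: (!(2*v > 9)) && (forall p_1. (p_1 + v <= -12 ==> v != -17))
  WP_1: (2*v > 9 ==> ((!(2*v > 9)) && (forall p_1. (p_1 + v <= -12 ==> v != -17)))) && ((!(2*v > 9)) ==> (forall p_1. (p_1 + v <= -12 ==> v != -17)))
  WP_2: (2*v > 9 ==> ((2*v > 9 ==> ((!(2*v > 9)) && (forall p_1. (p_1 + v <= -12 ==> v != -17)))) && ((!(2*v > 9)) ==> (forall p_1. (p_1 + v <= -12 ==> v != -17))))) && ((!(2*v > 9)) ==> (forall p_1. (p_1 + v <= -12 ==> v != -17)))
So before the loop: (2*v > 9 ==> ((2*v > 9 ==> ((!(2*v > 9)) && (forall p_1. (p_1 + v <= -12 ==> v != -17)))) && ((!(2*v > 9)) ==> (forall p_1. (p_1 + v <= -12 ==> v != -17))))) && ((!(2*v > 9)) ==> (forall p_1. (p_1 + v <= -12 ==> v != -17)))
Answer: WP = (2*v > 9 ==> ((2*v > 9 ==> ((!(2*v > 9)) && (forall p_1. (p_1 + v <= -12 ==> v != -17)))) && ((!(2*v > 9)) ==> (forall p_1. (p_1 + v <= -12 ==> v != -17))))) && ((!(2*v > 9)) ==> (forall p_1. (p_1 + v <= -12 ==> v != -17)))


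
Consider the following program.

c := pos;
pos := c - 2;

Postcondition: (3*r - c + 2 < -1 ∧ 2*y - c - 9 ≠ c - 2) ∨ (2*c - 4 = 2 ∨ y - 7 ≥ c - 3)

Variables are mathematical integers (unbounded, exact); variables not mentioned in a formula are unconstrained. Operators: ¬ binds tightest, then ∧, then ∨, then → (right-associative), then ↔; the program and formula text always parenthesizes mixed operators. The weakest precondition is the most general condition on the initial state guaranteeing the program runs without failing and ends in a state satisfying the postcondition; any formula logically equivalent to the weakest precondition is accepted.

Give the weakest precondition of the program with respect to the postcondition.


Working backward. After the program, the postcondition (3*r - c + 2 < -1 ∧ 2*y - c - 9 ≠ c - 2) ∨ (2*c - 4 = 2 ∨ y - 7 ≥ c - 3) must hold; in canonical form it is (3*r < c - 3 ∧ 2*y ≠ 2*c + 7) ∨ 2*c = 6 ∨ y ≥ c + 4.
Before pos := c - 2: (3*r < c - 3 ∧ 2*y ≠ 2*c + 7) ∨ 2*c = 6 ∨ y ≥ c + 4
Before c := pos: (3*r < pos - 3 ∧ 2*y ≠ 2*pos + 7) ∨ 2*pos = 6 ∨ y ≥ pos + 4
Answer: WP = (3*r < pos - 3 ∧ 2*y ≠ 2*pos + 7) ∨ 2*pos = 6 ∨ y ≥ pos + 4


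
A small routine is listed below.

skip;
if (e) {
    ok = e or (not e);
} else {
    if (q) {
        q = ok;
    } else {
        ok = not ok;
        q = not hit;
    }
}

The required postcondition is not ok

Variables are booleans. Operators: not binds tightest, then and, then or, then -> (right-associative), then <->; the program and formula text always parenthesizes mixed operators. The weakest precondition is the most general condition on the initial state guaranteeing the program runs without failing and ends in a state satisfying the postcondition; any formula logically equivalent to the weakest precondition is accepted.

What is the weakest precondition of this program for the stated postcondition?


Working backward. After the program, not ok must hold.
Then branch requires false; else branch requires (q -> (not ok)) and ((not q) -> ok).
Before the if: (not e) and ((not e) -> ((q -> (not ok)) and ((not q) -> ok)))
Before skip: (not e) and ((not e) -> ((q -> (not ok)) and ((not q) -> ok)))
Answer: WP = (not e) and ((not e) -> ((q -> (not ok)) and ((not q) -> ok)))
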